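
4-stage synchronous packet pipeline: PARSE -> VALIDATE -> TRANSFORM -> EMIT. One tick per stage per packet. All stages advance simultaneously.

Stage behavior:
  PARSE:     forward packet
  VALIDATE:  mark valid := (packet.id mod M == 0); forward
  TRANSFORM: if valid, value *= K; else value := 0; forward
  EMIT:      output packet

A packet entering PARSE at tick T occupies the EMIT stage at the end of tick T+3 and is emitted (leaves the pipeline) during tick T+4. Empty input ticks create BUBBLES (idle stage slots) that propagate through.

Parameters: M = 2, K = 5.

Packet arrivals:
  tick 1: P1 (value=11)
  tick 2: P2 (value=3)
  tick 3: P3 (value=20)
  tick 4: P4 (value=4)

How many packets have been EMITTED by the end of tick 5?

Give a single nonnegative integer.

Tick 1: [PARSE:P1(v=11,ok=F), VALIDATE:-, TRANSFORM:-, EMIT:-] out:-; in:P1
Tick 2: [PARSE:P2(v=3,ok=F), VALIDATE:P1(v=11,ok=F), TRANSFORM:-, EMIT:-] out:-; in:P2
Tick 3: [PARSE:P3(v=20,ok=F), VALIDATE:P2(v=3,ok=T), TRANSFORM:P1(v=0,ok=F), EMIT:-] out:-; in:P3
Tick 4: [PARSE:P4(v=4,ok=F), VALIDATE:P3(v=20,ok=F), TRANSFORM:P2(v=15,ok=T), EMIT:P1(v=0,ok=F)] out:-; in:P4
Tick 5: [PARSE:-, VALIDATE:P4(v=4,ok=T), TRANSFORM:P3(v=0,ok=F), EMIT:P2(v=15,ok=T)] out:P1(v=0); in:-
Emitted by tick 5: ['P1']

Answer: 1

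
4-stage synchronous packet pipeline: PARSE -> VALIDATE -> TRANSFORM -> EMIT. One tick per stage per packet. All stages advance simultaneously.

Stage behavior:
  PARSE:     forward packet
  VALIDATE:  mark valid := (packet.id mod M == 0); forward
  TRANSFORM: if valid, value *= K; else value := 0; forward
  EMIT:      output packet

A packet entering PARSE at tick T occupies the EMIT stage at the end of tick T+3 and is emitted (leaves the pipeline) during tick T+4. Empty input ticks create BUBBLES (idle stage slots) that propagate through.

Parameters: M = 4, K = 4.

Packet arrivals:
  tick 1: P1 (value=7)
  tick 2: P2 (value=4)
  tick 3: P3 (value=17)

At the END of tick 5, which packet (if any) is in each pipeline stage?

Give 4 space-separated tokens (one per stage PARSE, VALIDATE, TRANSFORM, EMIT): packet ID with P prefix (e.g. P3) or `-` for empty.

Answer: - - P3 P2

Derivation:
Tick 1: [PARSE:P1(v=7,ok=F), VALIDATE:-, TRANSFORM:-, EMIT:-] out:-; in:P1
Tick 2: [PARSE:P2(v=4,ok=F), VALIDATE:P1(v=7,ok=F), TRANSFORM:-, EMIT:-] out:-; in:P2
Tick 3: [PARSE:P3(v=17,ok=F), VALIDATE:P2(v=4,ok=F), TRANSFORM:P1(v=0,ok=F), EMIT:-] out:-; in:P3
Tick 4: [PARSE:-, VALIDATE:P3(v=17,ok=F), TRANSFORM:P2(v=0,ok=F), EMIT:P1(v=0,ok=F)] out:-; in:-
Tick 5: [PARSE:-, VALIDATE:-, TRANSFORM:P3(v=0,ok=F), EMIT:P2(v=0,ok=F)] out:P1(v=0); in:-
At end of tick 5: ['-', '-', 'P3', 'P2']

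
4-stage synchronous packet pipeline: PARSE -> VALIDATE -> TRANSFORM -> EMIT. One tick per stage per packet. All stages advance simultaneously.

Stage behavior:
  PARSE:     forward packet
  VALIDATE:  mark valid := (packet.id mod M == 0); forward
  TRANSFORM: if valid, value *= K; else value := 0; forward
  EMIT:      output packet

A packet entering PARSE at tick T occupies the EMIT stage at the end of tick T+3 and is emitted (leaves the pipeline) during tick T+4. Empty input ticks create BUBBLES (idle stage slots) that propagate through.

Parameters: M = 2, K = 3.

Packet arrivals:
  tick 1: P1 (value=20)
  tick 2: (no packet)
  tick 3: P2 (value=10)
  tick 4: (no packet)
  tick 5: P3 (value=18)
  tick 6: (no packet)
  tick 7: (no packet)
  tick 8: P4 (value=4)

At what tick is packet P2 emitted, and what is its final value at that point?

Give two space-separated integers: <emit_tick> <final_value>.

Tick 1: [PARSE:P1(v=20,ok=F), VALIDATE:-, TRANSFORM:-, EMIT:-] out:-; in:P1
Tick 2: [PARSE:-, VALIDATE:P1(v=20,ok=F), TRANSFORM:-, EMIT:-] out:-; in:-
Tick 3: [PARSE:P2(v=10,ok=F), VALIDATE:-, TRANSFORM:P1(v=0,ok=F), EMIT:-] out:-; in:P2
Tick 4: [PARSE:-, VALIDATE:P2(v=10,ok=T), TRANSFORM:-, EMIT:P1(v=0,ok=F)] out:-; in:-
Tick 5: [PARSE:P3(v=18,ok=F), VALIDATE:-, TRANSFORM:P2(v=30,ok=T), EMIT:-] out:P1(v=0); in:P3
Tick 6: [PARSE:-, VALIDATE:P3(v=18,ok=F), TRANSFORM:-, EMIT:P2(v=30,ok=T)] out:-; in:-
Tick 7: [PARSE:-, VALIDATE:-, TRANSFORM:P3(v=0,ok=F), EMIT:-] out:P2(v=30); in:-
Tick 8: [PARSE:P4(v=4,ok=F), VALIDATE:-, TRANSFORM:-, EMIT:P3(v=0,ok=F)] out:-; in:P4
Tick 9: [PARSE:-, VALIDATE:P4(v=4,ok=T), TRANSFORM:-, EMIT:-] out:P3(v=0); in:-
Tick 10: [PARSE:-, VALIDATE:-, TRANSFORM:P4(v=12,ok=T), EMIT:-] out:-; in:-
Tick 11: [PARSE:-, VALIDATE:-, TRANSFORM:-, EMIT:P4(v=12,ok=T)] out:-; in:-
Tick 12: [PARSE:-, VALIDATE:-, TRANSFORM:-, EMIT:-] out:P4(v=12); in:-
P2: arrives tick 3, valid=True (id=2, id%2=0), emit tick 7, final value 30

Answer: 7 30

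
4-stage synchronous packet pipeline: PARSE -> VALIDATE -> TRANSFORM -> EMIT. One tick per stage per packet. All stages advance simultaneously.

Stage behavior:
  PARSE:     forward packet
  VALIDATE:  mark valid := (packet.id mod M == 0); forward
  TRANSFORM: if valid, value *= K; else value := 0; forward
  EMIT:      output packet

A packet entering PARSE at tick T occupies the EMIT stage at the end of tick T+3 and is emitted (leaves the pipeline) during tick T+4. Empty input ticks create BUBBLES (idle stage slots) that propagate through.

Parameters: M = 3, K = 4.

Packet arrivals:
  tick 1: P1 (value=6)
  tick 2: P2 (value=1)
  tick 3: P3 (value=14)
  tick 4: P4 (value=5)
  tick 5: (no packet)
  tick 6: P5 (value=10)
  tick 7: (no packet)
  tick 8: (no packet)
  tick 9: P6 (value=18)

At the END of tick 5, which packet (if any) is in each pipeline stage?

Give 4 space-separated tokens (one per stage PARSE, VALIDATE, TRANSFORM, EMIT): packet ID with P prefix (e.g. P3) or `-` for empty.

Tick 1: [PARSE:P1(v=6,ok=F), VALIDATE:-, TRANSFORM:-, EMIT:-] out:-; in:P1
Tick 2: [PARSE:P2(v=1,ok=F), VALIDATE:P1(v=6,ok=F), TRANSFORM:-, EMIT:-] out:-; in:P2
Tick 3: [PARSE:P3(v=14,ok=F), VALIDATE:P2(v=1,ok=F), TRANSFORM:P1(v=0,ok=F), EMIT:-] out:-; in:P3
Tick 4: [PARSE:P4(v=5,ok=F), VALIDATE:P3(v=14,ok=T), TRANSFORM:P2(v=0,ok=F), EMIT:P1(v=0,ok=F)] out:-; in:P4
Tick 5: [PARSE:-, VALIDATE:P4(v=5,ok=F), TRANSFORM:P3(v=56,ok=T), EMIT:P2(v=0,ok=F)] out:P1(v=0); in:-
At end of tick 5: ['-', 'P4', 'P3', 'P2']

Answer: - P4 P3 P2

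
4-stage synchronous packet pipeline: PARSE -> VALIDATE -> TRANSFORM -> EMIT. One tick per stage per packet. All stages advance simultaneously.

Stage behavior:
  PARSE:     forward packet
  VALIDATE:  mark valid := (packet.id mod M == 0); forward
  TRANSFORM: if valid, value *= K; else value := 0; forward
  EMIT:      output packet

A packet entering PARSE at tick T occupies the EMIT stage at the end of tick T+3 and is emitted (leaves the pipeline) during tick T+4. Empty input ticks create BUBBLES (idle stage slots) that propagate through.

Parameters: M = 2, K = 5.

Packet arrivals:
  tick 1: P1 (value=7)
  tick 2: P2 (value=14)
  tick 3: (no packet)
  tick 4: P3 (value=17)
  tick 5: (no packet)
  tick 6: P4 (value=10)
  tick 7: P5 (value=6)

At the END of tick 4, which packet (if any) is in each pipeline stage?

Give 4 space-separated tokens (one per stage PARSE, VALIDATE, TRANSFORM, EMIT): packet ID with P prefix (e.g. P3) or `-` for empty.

Tick 1: [PARSE:P1(v=7,ok=F), VALIDATE:-, TRANSFORM:-, EMIT:-] out:-; in:P1
Tick 2: [PARSE:P2(v=14,ok=F), VALIDATE:P1(v=7,ok=F), TRANSFORM:-, EMIT:-] out:-; in:P2
Tick 3: [PARSE:-, VALIDATE:P2(v=14,ok=T), TRANSFORM:P1(v=0,ok=F), EMIT:-] out:-; in:-
Tick 4: [PARSE:P3(v=17,ok=F), VALIDATE:-, TRANSFORM:P2(v=70,ok=T), EMIT:P1(v=0,ok=F)] out:-; in:P3
At end of tick 4: ['P3', '-', 'P2', 'P1']

Answer: P3 - P2 P1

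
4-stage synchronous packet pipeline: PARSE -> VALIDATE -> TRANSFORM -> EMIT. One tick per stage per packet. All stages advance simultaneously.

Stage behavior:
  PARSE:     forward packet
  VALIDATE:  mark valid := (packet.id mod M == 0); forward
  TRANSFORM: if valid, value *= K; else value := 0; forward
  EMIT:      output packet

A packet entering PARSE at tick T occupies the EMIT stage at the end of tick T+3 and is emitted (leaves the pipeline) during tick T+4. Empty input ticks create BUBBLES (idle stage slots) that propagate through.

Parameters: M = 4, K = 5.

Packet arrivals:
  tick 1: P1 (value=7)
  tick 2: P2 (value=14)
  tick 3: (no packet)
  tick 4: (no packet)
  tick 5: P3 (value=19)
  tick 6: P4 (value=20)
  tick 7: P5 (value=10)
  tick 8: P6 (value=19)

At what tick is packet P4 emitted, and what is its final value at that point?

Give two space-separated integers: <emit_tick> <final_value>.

Tick 1: [PARSE:P1(v=7,ok=F), VALIDATE:-, TRANSFORM:-, EMIT:-] out:-; in:P1
Tick 2: [PARSE:P2(v=14,ok=F), VALIDATE:P1(v=7,ok=F), TRANSFORM:-, EMIT:-] out:-; in:P2
Tick 3: [PARSE:-, VALIDATE:P2(v=14,ok=F), TRANSFORM:P1(v=0,ok=F), EMIT:-] out:-; in:-
Tick 4: [PARSE:-, VALIDATE:-, TRANSFORM:P2(v=0,ok=F), EMIT:P1(v=0,ok=F)] out:-; in:-
Tick 5: [PARSE:P3(v=19,ok=F), VALIDATE:-, TRANSFORM:-, EMIT:P2(v=0,ok=F)] out:P1(v=0); in:P3
Tick 6: [PARSE:P4(v=20,ok=F), VALIDATE:P3(v=19,ok=F), TRANSFORM:-, EMIT:-] out:P2(v=0); in:P4
Tick 7: [PARSE:P5(v=10,ok=F), VALIDATE:P4(v=20,ok=T), TRANSFORM:P3(v=0,ok=F), EMIT:-] out:-; in:P5
Tick 8: [PARSE:P6(v=19,ok=F), VALIDATE:P5(v=10,ok=F), TRANSFORM:P4(v=100,ok=T), EMIT:P3(v=0,ok=F)] out:-; in:P6
Tick 9: [PARSE:-, VALIDATE:P6(v=19,ok=F), TRANSFORM:P5(v=0,ok=F), EMIT:P4(v=100,ok=T)] out:P3(v=0); in:-
Tick 10: [PARSE:-, VALIDATE:-, TRANSFORM:P6(v=0,ok=F), EMIT:P5(v=0,ok=F)] out:P4(v=100); in:-
Tick 11: [PARSE:-, VALIDATE:-, TRANSFORM:-, EMIT:P6(v=0,ok=F)] out:P5(v=0); in:-
Tick 12: [PARSE:-, VALIDATE:-, TRANSFORM:-, EMIT:-] out:P6(v=0); in:-
P4: arrives tick 6, valid=True (id=4, id%4=0), emit tick 10, final value 100

Answer: 10 100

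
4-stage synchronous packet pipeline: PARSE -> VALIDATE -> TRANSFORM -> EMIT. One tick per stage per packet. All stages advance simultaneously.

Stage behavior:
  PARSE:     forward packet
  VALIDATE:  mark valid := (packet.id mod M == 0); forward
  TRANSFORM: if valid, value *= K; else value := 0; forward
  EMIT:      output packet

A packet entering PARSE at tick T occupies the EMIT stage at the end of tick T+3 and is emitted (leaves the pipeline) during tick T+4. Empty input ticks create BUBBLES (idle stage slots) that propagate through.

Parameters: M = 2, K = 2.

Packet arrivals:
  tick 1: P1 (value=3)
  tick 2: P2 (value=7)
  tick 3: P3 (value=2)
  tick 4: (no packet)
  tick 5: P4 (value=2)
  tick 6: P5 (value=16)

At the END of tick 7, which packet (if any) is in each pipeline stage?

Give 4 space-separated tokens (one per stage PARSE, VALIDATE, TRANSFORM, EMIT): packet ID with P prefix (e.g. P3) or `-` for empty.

Tick 1: [PARSE:P1(v=3,ok=F), VALIDATE:-, TRANSFORM:-, EMIT:-] out:-; in:P1
Tick 2: [PARSE:P2(v=7,ok=F), VALIDATE:P1(v=3,ok=F), TRANSFORM:-, EMIT:-] out:-; in:P2
Tick 3: [PARSE:P3(v=2,ok=F), VALIDATE:P2(v=7,ok=T), TRANSFORM:P1(v=0,ok=F), EMIT:-] out:-; in:P3
Tick 4: [PARSE:-, VALIDATE:P3(v=2,ok=F), TRANSFORM:P2(v=14,ok=T), EMIT:P1(v=0,ok=F)] out:-; in:-
Tick 5: [PARSE:P4(v=2,ok=F), VALIDATE:-, TRANSFORM:P3(v=0,ok=F), EMIT:P2(v=14,ok=T)] out:P1(v=0); in:P4
Tick 6: [PARSE:P5(v=16,ok=F), VALIDATE:P4(v=2,ok=T), TRANSFORM:-, EMIT:P3(v=0,ok=F)] out:P2(v=14); in:P5
Tick 7: [PARSE:-, VALIDATE:P5(v=16,ok=F), TRANSFORM:P4(v=4,ok=T), EMIT:-] out:P3(v=0); in:-
At end of tick 7: ['-', 'P5', 'P4', '-']

Answer: - P5 P4 -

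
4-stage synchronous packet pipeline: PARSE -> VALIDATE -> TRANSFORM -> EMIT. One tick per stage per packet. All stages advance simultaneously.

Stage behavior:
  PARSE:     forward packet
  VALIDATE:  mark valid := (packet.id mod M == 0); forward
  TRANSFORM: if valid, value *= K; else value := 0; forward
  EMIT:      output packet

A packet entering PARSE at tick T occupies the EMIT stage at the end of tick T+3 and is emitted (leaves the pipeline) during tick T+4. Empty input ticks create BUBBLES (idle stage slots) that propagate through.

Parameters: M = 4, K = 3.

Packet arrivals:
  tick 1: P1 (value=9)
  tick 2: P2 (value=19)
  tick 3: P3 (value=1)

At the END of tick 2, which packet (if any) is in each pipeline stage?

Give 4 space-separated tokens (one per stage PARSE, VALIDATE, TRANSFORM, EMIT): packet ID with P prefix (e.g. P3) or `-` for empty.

Answer: P2 P1 - -

Derivation:
Tick 1: [PARSE:P1(v=9,ok=F), VALIDATE:-, TRANSFORM:-, EMIT:-] out:-; in:P1
Tick 2: [PARSE:P2(v=19,ok=F), VALIDATE:P1(v=9,ok=F), TRANSFORM:-, EMIT:-] out:-; in:P2
At end of tick 2: ['P2', 'P1', '-', '-']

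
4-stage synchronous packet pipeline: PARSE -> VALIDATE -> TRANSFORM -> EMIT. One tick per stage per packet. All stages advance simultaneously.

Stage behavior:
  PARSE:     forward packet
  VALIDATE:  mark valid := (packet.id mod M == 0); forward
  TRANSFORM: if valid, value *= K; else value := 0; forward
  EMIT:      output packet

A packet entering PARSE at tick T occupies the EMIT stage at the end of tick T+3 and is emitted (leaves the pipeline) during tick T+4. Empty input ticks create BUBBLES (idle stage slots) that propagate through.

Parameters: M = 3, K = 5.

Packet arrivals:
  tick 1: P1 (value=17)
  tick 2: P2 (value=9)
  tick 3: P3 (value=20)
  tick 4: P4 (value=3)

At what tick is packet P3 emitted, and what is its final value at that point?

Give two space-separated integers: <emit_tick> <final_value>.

Tick 1: [PARSE:P1(v=17,ok=F), VALIDATE:-, TRANSFORM:-, EMIT:-] out:-; in:P1
Tick 2: [PARSE:P2(v=9,ok=F), VALIDATE:P1(v=17,ok=F), TRANSFORM:-, EMIT:-] out:-; in:P2
Tick 3: [PARSE:P3(v=20,ok=F), VALIDATE:P2(v=9,ok=F), TRANSFORM:P1(v=0,ok=F), EMIT:-] out:-; in:P3
Tick 4: [PARSE:P4(v=3,ok=F), VALIDATE:P3(v=20,ok=T), TRANSFORM:P2(v=0,ok=F), EMIT:P1(v=0,ok=F)] out:-; in:P4
Tick 5: [PARSE:-, VALIDATE:P4(v=3,ok=F), TRANSFORM:P3(v=100,ok=T), EMIT:P2(v=0,ok=F)] out:P1(v=0); in:-
Tick 6: [PARSE:-, VALIDATE:-, TRANSFORM:P4(v=0,ok=F), EMIT:P3(v=100,ok=T)] out:P2(v=0); in:-
Tick 7: [PARSE:-, VALIDATE:-, TRANSFORM:-, EMIT:P4(v=0,ok=F)] out:P3(v=100); in:-
Tick 8: [PARSE:-, VALIDATE:-, TRANSFORM:-, EMIT:-] out:P4(v=0); in:-
P3: arrives tick 3, valid=True (id=3, id%3=0), emit tick 7, final value 100

Answer: 7 100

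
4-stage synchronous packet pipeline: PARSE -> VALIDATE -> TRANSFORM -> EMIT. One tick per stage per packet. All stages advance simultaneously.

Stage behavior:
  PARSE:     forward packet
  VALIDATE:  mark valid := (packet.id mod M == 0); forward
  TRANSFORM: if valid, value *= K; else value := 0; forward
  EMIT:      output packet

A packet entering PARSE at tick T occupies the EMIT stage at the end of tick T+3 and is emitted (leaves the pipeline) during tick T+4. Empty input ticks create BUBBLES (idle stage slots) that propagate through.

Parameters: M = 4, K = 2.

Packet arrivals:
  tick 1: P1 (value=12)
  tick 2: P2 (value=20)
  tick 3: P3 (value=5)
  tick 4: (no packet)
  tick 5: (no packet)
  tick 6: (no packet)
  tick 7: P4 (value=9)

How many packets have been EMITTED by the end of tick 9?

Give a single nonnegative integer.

Tick 1: [PARSE:P1(v=12,ok=F), VALIDATE:-, TRANSFORM:-, EMIT:-] out:-; in:P1
Tick 2: [PARSE:P2(v=20,ok=F), VALIDATE:P1(v=12,ok=F), TRANSFORM:-, EMIT:-] out:-; in:P2
Tick 3: [PARSE:P3(v=5,ok=F), VALIDATE:P2(v=20,ok=F), TRANSFORM:P1(v=0,ok=F), EMIT:-] out:-; in:P3
Tick 4: [PARSE:-, VALIDATE:P3(v=5,ok=F), TRANSFORM:P2(v=0,ok=F), EMIT:P1(v=0,ok=F)] out:-; in:-
Tick 5: [PARSE:-, VALIDATE:-, TRANSFORM:P3(v=0,ok=F), EMIT:P2(v=0,ok=F)] out:P1(v=0); in:-
Tick 6: [PARSE:-, VALIDATE:-, TRANSFORM:-, EMIT:P3(v=0,ok=F)] out:P2(v=0); in:-
Tick 7: [PARSE:P4(v=9,ok=F), VALIDATE:-, TRANSFORM:-, EMIT:-] out:P3(v=0); in:P4
Tick 8: [PARSE:-, VALIDATE:P4(v=9,ok=T), TRANSFORM:-, EMIT:-] out:-; in:-
Tick 9: [PARSE:-, VALIDATE:-, TRANSFORM:P4(v=18,ok=T), EMIT:-] out:-; in:-
Emitted by tick 9: ['P1', 'P2', 'P3']

Answer: 3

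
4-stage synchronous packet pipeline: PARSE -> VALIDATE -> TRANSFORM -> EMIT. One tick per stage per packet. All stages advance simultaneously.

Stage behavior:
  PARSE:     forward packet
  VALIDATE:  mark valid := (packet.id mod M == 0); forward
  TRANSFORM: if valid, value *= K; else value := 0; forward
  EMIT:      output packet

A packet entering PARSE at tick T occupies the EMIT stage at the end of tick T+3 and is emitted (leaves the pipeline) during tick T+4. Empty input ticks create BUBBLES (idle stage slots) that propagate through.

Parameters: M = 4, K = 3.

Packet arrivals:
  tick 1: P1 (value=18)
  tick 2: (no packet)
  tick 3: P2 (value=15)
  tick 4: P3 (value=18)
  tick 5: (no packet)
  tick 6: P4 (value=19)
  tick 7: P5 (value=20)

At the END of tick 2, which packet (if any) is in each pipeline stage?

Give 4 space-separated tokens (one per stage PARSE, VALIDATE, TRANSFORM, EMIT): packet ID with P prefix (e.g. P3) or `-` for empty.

Answer: - P1 - -

Derivation:
Tick 1: [PARSE:P1(v=18,ok=F), VALIDATE:-, TRANSFORM:-, EMIT:-] out:-; in:P1
Tick 2: [PARSE:-, VALIDATE:P1(v=18,ok=F), TRANSFORM:-, EMIT:-] out:-; in:-
At end of tick 2: ['-', 'P1', '-', '-']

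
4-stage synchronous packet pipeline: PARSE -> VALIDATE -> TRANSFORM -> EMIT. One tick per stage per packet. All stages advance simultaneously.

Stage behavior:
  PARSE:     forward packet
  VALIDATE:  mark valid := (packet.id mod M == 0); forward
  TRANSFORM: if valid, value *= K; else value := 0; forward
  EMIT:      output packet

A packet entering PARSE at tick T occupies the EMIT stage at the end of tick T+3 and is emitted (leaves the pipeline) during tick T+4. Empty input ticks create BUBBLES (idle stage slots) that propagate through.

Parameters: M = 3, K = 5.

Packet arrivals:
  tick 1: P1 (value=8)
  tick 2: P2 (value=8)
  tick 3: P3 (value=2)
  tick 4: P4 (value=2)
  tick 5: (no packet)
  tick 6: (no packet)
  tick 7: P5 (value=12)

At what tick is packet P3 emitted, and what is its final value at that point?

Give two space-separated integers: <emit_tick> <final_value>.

Answer: 7 10

Derivation:
Tick 1: [PARSE:P1(v=8,ok=F), VALIDATE:-, TRANSFORM:-, EMIT:-] out:-; in:P1
Tick 2: [PARSE:P2(v=8,ok=F), VALIDATE:P1(v=8,ok=F), TRANSFORM:-, EMIT:-] out:-; in:P2
Tick 3: [PARSE:P3(v=2,ok=F), VALIDATE:P2(v=8,ok=F), TRANSFORM:P1(v=0,ok=F), EMIT:-] out:-; in:P3
Tick 4: [PARSE:P4(v=2,ok=F), VALIDATE:P3(v=2,ok=T), TRANSFORM:P2(v=0,ok=F), EMIT:P1(v=0,ok=F)] out:-; in:P4
Tick 5: [PARSE:-, VALIDATE:P4(v=2,ok=F), TRANSFORM:P3(v=10,ok=T), EMIT:P2(v=0,ok=F)] out:P1(v=0); in:-
Tick 6: [PARSE:-, VALIDATE:-, TRANSFORM:P4(v=0,ok=F), EMIT:P3(v=10,ok=T)] out:P2(v=0); in:-
Tick 7: [PARSE:P5(v=12,ok=F), VALIDATE:-, TRANSFORM:-, EMIT:P4(v=0,ok=F)] out:P3(v=10); in:P5
Tick 8: [PARSE:-, VALIDATE:P5(v=12,ok=F), TRANSFORM:-, EMIT:-] out:P4(v=0); in:-
Tick 9: [PARSE:-, VALIDATE:-, TRANSFORM:P5(v=0,ok=F), EMIT:-] out:-; in:-
Tick 10: [PARSE:-, VALIDATE:-, TRANSFORM:-, EMIT:P5(v=0,ok=F)] out:-; in:-
Tick 11: [PARSE:-, VALIDATE:-, TRANSFORM:-, EMIT:-] out:P5(v=0); in:-
P3: arrives tick 3, valid=True (id=3, id%3=0), emit tick 7, final value 10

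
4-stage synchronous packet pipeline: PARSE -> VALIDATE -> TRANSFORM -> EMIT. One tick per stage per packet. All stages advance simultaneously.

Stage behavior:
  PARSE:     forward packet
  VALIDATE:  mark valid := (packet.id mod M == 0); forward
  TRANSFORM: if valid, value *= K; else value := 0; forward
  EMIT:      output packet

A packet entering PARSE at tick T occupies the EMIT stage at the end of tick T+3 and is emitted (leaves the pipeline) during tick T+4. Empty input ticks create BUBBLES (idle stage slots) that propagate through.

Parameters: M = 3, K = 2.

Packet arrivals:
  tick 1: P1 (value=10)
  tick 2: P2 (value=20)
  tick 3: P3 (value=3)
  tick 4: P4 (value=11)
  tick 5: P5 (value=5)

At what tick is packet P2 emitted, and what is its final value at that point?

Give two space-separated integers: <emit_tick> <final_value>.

Answer: 6 0

Derivation:
Tick 1: [PARSE:P1(v=10,ok=F), VALIDATE:-, TRANSFORM:-, EMIT:-] out:-; in:P1
Tick 2: [PARSE:P2(v=20,ok=F), VALIDATE:P1(v=10,ok=F), TRANSFORM:-, EMIT:-] out:-; in:P2
Tick 3: [PARSE:P3(v=3,ok=F), VALIDATE:P2(v=20,ok=F), TRANSFORM:P1(v=0,ok=F), EMIT:-] out:-; in:P3
Tick 4: [PARSE:P4(v=11,ok=F), VALIDATE:P3(v=3,ok=T), TRANSFORM:P2(v=0,ok=F), EMIT:P1(v=0,ok=F)] out:-; in:P4
Tick 5: [PARSE:P5(v=5,ok=F), VALIDATE:P4(v=11,ok=F), TRANSFORM:P3(v=6,ok=T), EMIT:P2(v=0,ok=F)] out:P1(v=0); in:P5
Tick 6: [PARSE:-, VALIDATE:P5(v=5,ok=F), TRANSFORM:P4(v=0,ok=F), EMIT:P3(v=6,ok=T)] out:P2(v=0); in:-
Tick 7: [PARSE:-, VALIDATE:-, TRANSFORM:P5(v=0,ok=F), EMIT:P4(v=0,ok=F)] out:P3(v=6); in:-
Tick 8: [PARSE:-, VALIDATE:-, TRANSFORM:-, EMIT:P5(v=0,ok=F)] out:P4(v=0); in:-
Tick 9: [PARSE:-, VALIDATE:-, TRANSFORM:-, EMIT:-] out:P5(v=0); in:-
P2: arrives tick 2, valid=False (id=2, id%3=2), emit tick 6, final value 0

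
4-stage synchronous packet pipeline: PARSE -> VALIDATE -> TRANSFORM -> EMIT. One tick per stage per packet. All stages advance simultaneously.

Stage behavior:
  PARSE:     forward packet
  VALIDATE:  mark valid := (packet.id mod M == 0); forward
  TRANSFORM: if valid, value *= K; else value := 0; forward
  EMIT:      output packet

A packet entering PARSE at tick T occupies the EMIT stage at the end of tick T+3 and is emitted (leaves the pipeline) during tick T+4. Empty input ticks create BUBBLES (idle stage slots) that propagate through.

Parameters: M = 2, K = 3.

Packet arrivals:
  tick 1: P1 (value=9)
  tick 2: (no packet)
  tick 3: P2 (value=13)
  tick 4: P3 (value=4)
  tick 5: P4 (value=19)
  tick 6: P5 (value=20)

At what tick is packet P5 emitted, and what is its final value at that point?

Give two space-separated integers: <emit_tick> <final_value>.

Answer: 10 0

Derivation:
Tick 1: [PARSE:P1(v=9,ok=F), VALIDATE:-, TRANSFORM:-, EMIT:-] out:-; in:P1
Tick 2: [PARSE:-, VALIDATE:P1(v=9,ok=F), TRANSFORM:-, EMIT:-] out:-; in:-
Tick 3: [PARSE:P2(v=13,ok=F), VALIDATE:-, TRANSFORM:P1(v=0,ok=F), EMIT:-] out:-; in:P2
Tick 4: [PARSE:P3(v=4,ok=F), VALIDATE:P2(v=13,ok=T), TRANSFORM:-, EMIT:P1(v=0,ok=F)] out:-; in:P3
Tick 5: [PARSE:P4(v=19,ok=F), VALIDATE:P3(v=4,ok=F), TRANSFORM:P2(v=39,ok=T), EMIT:-] out:P1(v=0); in:P4
Tick 6: [PARSE:P5(v=20,ok=F), VALIDATE:P4(v=19,ok=T), TRANSFORM:P3(v=0,ok=F), EMIT:P2(v=39,ok=T)] out:-; in:P5
Tick 7: [PARSE:-, VALIDATE:P5(v=20,ok=F), TRANSFORM:P4(v=57,ok=T), EMIT:P3(v=0,ok=F)] out:P2(v=39); in:-
Tick 8: [PARSE:-, VALIDATE:-, TRANSFORM:P5(v=0,ok=F), EMIT:P4(v=57,ok=T)] out:P3(v=0); in:-
Tick 9: [PARSE:-, VALIDATE:-, TRANSFORM:-, EMIT:P5(v=0,ok=F)] out:P4(v=57); in:-
Tick 10: [PARSE:-, VALIDATE:-, TRANSFORM:-, EMIT:-] out:P5(v=0); in:-
P5: arrives tick 6, valid=False (id=5, id%2=1), emit tick 10, final value 0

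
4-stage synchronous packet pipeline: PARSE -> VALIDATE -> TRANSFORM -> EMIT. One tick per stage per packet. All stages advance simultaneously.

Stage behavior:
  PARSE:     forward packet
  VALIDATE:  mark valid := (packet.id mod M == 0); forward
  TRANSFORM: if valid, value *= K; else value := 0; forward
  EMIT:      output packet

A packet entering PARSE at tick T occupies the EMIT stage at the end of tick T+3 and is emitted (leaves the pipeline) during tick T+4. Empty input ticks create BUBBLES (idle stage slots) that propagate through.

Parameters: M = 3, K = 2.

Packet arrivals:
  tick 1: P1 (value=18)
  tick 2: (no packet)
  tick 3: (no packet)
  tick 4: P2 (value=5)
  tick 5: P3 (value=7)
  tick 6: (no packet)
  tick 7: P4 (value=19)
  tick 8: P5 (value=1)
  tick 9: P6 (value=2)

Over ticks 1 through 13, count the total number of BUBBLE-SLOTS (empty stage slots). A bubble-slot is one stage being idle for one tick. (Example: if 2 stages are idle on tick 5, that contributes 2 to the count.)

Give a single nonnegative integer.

Answer: 28

Derivation:
Tick 1: [PARSE:P1(v=18,ok=F), VALIDATE:-, TRANSFORM:-, EMIT:-] out:-; bubbles=3
Tick 2: [PARSE:-, VALIDATE:P1(v=18,ok=F), TRANSFORM:-, EMIT:-] out:-; bubbles=3
Tick 3: [PARSE:-, VALIDATE:-, TRANSFORM:P1(v=0,ok=F), EMIT:-] out:-; bubbles=3
Tick 4: [PARSE:P2(v=5,ok=F), VALIDATE:-, TRANSFORM:-, EMIT:P1(v=0,ok=F)] out:-; bubbles=2
Tick 5: [PARSE:P3(v=7,ok=F), VALIDATE:P2(v=5,ok=F), TRANSFORM:-, EMIT:-] out:P1(v=0); bubbles=2
Tick 6: [PARSE:-, VALIDATE:P3(v=7,ok=T), TRANSFORM:P2(v=0,ok=F), EMIT:-] out:-; bubbles=2
Tick 7: [PARSE:P4(v=19,ok=F), VALIDATE:-, TRANSFORM:P3(v=14,ok=T), EMIT:P2(v=0,ok=F)] out:-; bubbles=1
Tick 8: [PARSE:P5(v=1,ok=F), VALIDATE:P4(v=19,ok=F), TRANSFORM:-, EMIT:P3(v=14,ok=T)] out:P2(v=0); bubbles=1
Tick 9: [PARSE:P6(v=2,ok=F), VALIDATE:P5(v=1,ok=F), TRANSFORM:P4(v=0,ok=F), EMIT:-] out:P3(v=14); bubbles=1
Tick 10: [PARSE:-, VALIDATE:P6(v=2,ok=T), TRANSFORM:P5(v=0,ok=F), EMIT:P4(v=0,ok=F)] out:-; bubbles=1
Tick 11: [PARSE:-, VALIDATE:-, TRANSFORM:P6(v=4,ok=T), EMIT:P5(v=0,ok=F)] out:P4(v=0); bubbles=2
Tick 12: [PARSE:-, VALIDATE:-, TRANSFORM:-, EMIT:P6(v=4,ok=T)] out:P5(v=0); bubbles=3
Tick 13: [PARSE:-, VALIDATE:-, TRANSFORM:-, EMIT:-] out:P6(v=4); bubbles=4
Total bubble-slots: 28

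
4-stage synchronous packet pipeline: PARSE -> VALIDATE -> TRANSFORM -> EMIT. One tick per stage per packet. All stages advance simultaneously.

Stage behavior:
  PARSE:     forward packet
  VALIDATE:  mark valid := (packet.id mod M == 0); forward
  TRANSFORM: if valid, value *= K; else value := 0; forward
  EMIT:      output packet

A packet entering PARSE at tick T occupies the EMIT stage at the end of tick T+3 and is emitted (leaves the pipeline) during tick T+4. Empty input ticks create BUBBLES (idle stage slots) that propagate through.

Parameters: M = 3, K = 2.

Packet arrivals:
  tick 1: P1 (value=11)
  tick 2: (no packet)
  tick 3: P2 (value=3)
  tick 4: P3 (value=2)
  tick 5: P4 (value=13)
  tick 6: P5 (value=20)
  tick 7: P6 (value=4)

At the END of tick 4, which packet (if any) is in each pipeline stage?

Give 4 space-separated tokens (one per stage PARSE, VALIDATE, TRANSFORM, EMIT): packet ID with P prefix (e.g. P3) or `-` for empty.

Tick 1: [PARSE:P1(v=11,ok=F), VALIDATE:-, TRANSFORM:-, EMIT:-] out:-; in:P1
Tick 2: [PARSE:-, VALIDATE:P1(v=11,ok=F), TRANSFORM:-, EMIT:-] out:-; in:-
Tick 3: [PARSE:P2(v=3,ok=F), VALIDATE:-, TRANSFORM:P1(v=0,ok=F), EMIT:-] out:-; in:P2
Tick 4: [PARSE:P3(v=2,ok=F), VALIDATE:P2(v=3,ok=F), TRANSFORM:-, EMIT:P1(v=0,ok=F)] out:-; in:P3
At end of tick 4: ['P3', 'P2', '-', 'P1']

Answer: P3 P2 - P1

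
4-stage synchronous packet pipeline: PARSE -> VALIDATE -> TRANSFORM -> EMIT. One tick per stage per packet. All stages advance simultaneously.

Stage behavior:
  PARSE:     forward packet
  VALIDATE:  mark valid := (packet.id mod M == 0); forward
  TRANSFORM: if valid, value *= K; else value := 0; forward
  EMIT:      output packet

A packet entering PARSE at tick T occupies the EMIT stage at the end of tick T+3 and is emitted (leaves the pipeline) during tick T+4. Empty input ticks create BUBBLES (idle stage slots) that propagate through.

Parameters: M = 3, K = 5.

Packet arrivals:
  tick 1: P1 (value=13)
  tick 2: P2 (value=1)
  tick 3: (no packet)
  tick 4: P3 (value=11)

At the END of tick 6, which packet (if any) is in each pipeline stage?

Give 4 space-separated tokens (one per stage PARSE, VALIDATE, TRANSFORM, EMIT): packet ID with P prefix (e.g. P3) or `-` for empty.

Tick 1: [PARSE:P1(v=13,ok=F), VALIDATE:-, TRANSFORM:-, EMIT:-] out:-; in:P1
Tick 2: [PARSE:P2(v=1,ok=F), VALIDATE:P1(v=13,ok=F), TRANSFORM:-, EMIT:-] out:-; in:P2
Tick 3: [PARSE:-, VALIDATE:P2(v=1,ok=F), TRANSFORM:P1(v=0,ok=F), EMIT:-] out:-; in:-
Tick 4: [PARSE:P3(v=11,ok=F), VALIDATE:-, TRANSFORM:P2(v=0,ok=F), EMIT:P1(v=0,ok=F)] out:-; in:P3
Tick 5: [PARSE:-, VALIDATE:P3(v=11,ok=T), TRANSFORM:-, EMIT:P2(v=0,ok=F)] out:P1(v=0); in:-
Tick 6: [PARSE:-, VALIDATE:-, TRANSFORM:P3(v=55,ok=T), EMIT:-] out:P2(v=0); in:-
At end of tick 6: ['-', '-', 'P3', '-']

Answer: - - P3 -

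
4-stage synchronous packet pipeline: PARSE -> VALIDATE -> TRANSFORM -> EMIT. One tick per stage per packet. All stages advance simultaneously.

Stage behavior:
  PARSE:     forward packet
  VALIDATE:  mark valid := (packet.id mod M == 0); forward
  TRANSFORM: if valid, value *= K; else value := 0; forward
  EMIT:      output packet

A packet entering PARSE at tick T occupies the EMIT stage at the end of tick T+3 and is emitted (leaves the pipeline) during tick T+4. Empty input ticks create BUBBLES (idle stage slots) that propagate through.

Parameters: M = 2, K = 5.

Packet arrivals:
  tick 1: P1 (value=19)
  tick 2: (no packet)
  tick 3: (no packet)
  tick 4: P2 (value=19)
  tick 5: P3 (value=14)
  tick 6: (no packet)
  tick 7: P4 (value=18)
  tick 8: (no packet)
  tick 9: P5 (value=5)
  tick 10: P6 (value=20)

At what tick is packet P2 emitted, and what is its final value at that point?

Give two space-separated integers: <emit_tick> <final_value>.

Tick 1: [PARSE:P1(v=19,ok=F), VALIDATE:-, TRANSFORM:-, EMIT:-] out:-; in:P1
Tick 2: [PARSE:-, VALIDATE:P1(v=19,ok=F), TRANSFORM:-, EMIT:-] out:-; in:-
Tick 3: [PARSE:-, VALIDATE:-, TRANSFORM:P1(v=0,ok=F), EMIT:-] out:-; in:-
Tick 4: [PARSE:P2(v=19,ok=F), VALIDATE:-, TRANSFORM:-, EMIT:P1(v=0,ok=F)] out:-; in:P2
Tick 5: [PARSE:P3(v=14,ok=F), VALIDATE:P2(v=19,ok=T), TRANSFORM:-, EMIT:-] out:P1(v=0); in:P3
Tick 6: [PARSE:-, VALIDATE:P3(v=14,ok=F), TRANSFORM:P2(v=95,ok=T), EMIT:-] out:-; in:-
Tick 7: [PARSE:P4(v=18,ok=F), VALIDATE:-, TRANSFORM:P3(v=0,ok=F), EMIT:P2(v=95,ok=T)] out:-; in:P4
Tick 8: [PARSE:-, VALIDATE:P4(v=18,ok=T), TRANSFORM:-, EMIT:P3(v=0,ok=F)] out:P2(v=95); in:-
Tick 9: [PARSE:P5(v=5,ok=F), VALIDATE:-, TRANSFORM:P4(v=90,ok=T), EMIT:-] out:P3(v=0); in:P5
Tick 10: [PARSE:P6(v=20,ok=F), VALIDATE:P5(v=5,ok=F), TRANSFORM:-, EMIT:P4(v=90,ok=T)] out:-; in:P6
Tick 11: [PARSE:-, VALIDATE:P6(v=20,ok=T), TRANSFORM:P5(v=0,ok=F), EMIT:-] out:P4(v=90); in:-
Tick 12: [PARSE:-, VALIDATE:-, TRANSFORM:P6(v=100,ok=T), EMIT:P5(v=0,ok=F)] out:-; in:-
Tick 13: [PARSE:-, VALIDATE:-, TRANSFORM:-, EMIT:P6(v=100,ok=T)] out:P5(v=0); in:-
Tick 14: [PARSE:-, VALIDATE:-, TRANSFORM:-, EMIT:-] out:P6(v=100); in:-
P2: arrives tick 4, valid=True (id=2, id%2=0), emit tick 8, final value 95

Answer: 8 95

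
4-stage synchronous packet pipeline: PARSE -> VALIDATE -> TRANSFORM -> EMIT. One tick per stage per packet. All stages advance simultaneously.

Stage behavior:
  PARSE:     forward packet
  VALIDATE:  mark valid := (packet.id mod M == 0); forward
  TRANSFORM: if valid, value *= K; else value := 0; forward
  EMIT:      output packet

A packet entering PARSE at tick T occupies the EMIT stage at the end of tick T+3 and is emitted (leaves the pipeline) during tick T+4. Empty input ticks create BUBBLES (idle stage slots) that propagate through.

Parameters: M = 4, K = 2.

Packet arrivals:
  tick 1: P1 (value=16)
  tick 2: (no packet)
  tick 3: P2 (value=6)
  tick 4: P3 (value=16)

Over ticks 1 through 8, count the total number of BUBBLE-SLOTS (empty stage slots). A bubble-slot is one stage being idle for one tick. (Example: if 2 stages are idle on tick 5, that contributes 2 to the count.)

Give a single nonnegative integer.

Tick 1: [PARSE:P1(v=16,ok=F), VALIDATE:-, TRANSFORM:-, EMIT:-] out:-; bubbles=3
Tick 2: [PARSE:-, VALIDATE:P1(v=16,ok=F), TRANSFORM:-, EMIT:-] out:-; bubbles=3
Tick 3: [PARSE:P2(v=6,ok=F), VALIDATE:-, TRANSFORM:P1(v=0,ok=F), EMIT:-] out:-; bubbles=2
Tick 4: [PARSE:P3(v=16,ok=F), VALIDATE:P2(v=6,ok=F), TRANSFORM:-, EMIT:P1(v=0,ok=F)] out:-; bubbles=1
Tick 5: [PARSE:-, VALIDATE:P3(v=16,ok=F), TRANSFORM:P2(v=0,ok=F), EMIT:-] out:P1(v=0); bubbles=2
Tick 6: [PARSE:-, VALIDATE:-, TRANSFORM:P3(v=0,ok=F), EMIT:P2(v=0,ok=F)] out:-; bubbles=2
Tick 7: [PARSE:-, VALIDATE:-, TRANSFORM:-, EMIT:P3(v=0,ok=F)] out:P2(v=0); bubbles=3
Tick 8: [PARSE:-, VALIDATE:-, TRANSFORM:-, EMIT:-] out:P3(v=0); bubbles=4
Total bubble-slots: 20

Answer: 20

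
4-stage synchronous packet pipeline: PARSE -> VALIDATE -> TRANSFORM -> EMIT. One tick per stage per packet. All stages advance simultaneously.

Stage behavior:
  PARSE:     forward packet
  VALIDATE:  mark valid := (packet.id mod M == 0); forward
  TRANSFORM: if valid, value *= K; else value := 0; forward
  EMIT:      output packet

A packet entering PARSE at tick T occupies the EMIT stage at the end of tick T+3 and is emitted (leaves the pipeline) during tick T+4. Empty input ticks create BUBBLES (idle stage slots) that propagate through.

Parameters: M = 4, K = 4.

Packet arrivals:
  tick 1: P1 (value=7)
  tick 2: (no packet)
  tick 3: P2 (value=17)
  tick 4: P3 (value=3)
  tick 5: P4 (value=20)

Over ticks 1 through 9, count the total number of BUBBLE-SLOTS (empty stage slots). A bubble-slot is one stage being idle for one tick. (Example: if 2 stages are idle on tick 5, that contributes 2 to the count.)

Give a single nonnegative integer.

Tick 1: [PARSE:P1(v=7,ok=F), VALIDATE:-, TRANSFORM:-, EMIT:-] out:-; bubbles=3
Tick 2: [PARSE:-, VALIDATE:P1(v=7,ok=F), TRANSFORM:-, EMIT:-] out:-; bubbles=3
Tick 3: [PARSE:P2(v=17,ok=F), VALIDATE:-, TRANSFORM:P1(v=0,ok=F), EMIT:-] out:-; bubbles=2
Tick 4: [PARSE:P3(v=3,ok=F), VALIDATE:P2(v=17,ok=F), TRANSFORM:-, EMIT:P1(v=0,ok=F)] out:-; bubbles=1
Tick 5: [PARSE:P4(v=20,ok=F), VALIDATE:P3(v=3,ok=F), TRANSFORM:P2(v=0,ok=F), EMIT:-] out:P1(v=0); bubbles=1
Tick 6: [PARSE:-, VALIDATE:P4(v=20,ok=T), TRANSFORM:P3(v=0,ok=F), EMIT:P2(v=0,ok=F)] out:-; bubbles=1
Tick 7: [PARSE:-, VALIDATE:-, TRANSFORM:P4(v=80,ok=T), EMIT:P3(v=0,ok=F)] out:P2(v=0); bubbles=2
Tick 8: [PARSE:-, VALIDATE:-, TRANSFORM:-, EMIT:P4(v=80,ok=T)] out:P3(v=0); bubbles=3
Tick 9: [PARSE:-, VALIDATE:-, TRANSFORM:-, EMIT:-] out:P4(v=80); bubbles=4
Total bubble-slots: 20

Answer: 20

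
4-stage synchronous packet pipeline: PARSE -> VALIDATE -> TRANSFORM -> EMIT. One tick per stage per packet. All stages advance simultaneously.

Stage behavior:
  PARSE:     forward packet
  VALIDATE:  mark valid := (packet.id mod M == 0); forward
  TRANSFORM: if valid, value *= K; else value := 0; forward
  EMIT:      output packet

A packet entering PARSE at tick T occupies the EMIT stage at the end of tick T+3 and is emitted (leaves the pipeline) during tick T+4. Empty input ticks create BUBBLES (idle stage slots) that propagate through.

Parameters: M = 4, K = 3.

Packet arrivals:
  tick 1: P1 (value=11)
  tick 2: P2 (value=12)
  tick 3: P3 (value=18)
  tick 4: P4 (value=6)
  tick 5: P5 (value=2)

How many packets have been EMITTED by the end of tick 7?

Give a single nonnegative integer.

Answer: 3

Derivation:
Tick 1: [PARSE:P1(v=11,ok=F), VALIDATE:-, TRANSFORM:-, EMIT:-] out:-; in:P1
Tick 2: [PARSE:P2(v=12,ok=F), VALIDATE:P1(v=11,ok=F), TRANSFORM:-, EMIT:-] out:-; in:P2
Tick 3: [PARSE:P3(v=18,ok=F), VALIDATE:P2(v=12,ok=F), TRANSFORM:P1(v=0,ok=F), EMIT:-] out:-; in:P3
Tick 4: [PARSE:P4(v=6,ok=F), VALIDATE:P3(v=18,ok=F), TRANSFORM:P2(v=0,ok=F), EMIT:P1(v=0,ok=F)] out:-; in:P4
Tick 5: [PARSE:P5(v=2,ok=F), VALIDATE:P4(v=6,ok=T), TRANSFORM:P3(v=0,ok=F), EMIT:P2(v=0,ok=F)] out:P1(v=0); in:P5
Tick 6: [PARSE:-, VALIDATE:P5(v=2,ok=F), TRANSFORM:P4(v=18,ok=T), EMIT:P3(v=0,ok=F)] out:P2(v=0); in:-
Tick 7: [PARSE:-, VALIDATE:-, TRANSFORM:P5(v=0,ok=F), EMIT:P4(v=18,ok=T)] out:P3(v=0); in:-
Emitted by tick 7: ['P1', 'P2', 'P3']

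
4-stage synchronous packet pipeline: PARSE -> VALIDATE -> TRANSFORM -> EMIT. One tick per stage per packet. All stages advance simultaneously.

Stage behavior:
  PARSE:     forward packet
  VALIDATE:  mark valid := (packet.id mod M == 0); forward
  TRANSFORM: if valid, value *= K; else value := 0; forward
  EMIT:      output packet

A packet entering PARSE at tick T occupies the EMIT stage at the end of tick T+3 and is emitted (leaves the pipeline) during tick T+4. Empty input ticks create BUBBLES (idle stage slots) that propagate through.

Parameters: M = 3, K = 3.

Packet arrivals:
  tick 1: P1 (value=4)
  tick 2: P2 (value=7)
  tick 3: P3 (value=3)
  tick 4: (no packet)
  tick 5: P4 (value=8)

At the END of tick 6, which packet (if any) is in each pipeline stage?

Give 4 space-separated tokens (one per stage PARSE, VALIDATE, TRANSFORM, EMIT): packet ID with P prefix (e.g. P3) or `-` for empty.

Tick 1: [PARSE:P1(v=4,ok=F), VALIDATE:-, TRANSFORM:-, EMIT:-] out:-; in:P1
Tick 2: [PARSE:P2(v=7,ok=F), VALIDATE:P1(v=4,ok=F), TRANSFORM:-, EMIT:-] out:-; in:P2
Tick 3: [PARSE:P3(v=3,ok=F), VALIDATE:P2(v=7,ok=F), TRANSFORM:P1(v=0,ok=F), EMIT:-] out:-; in:P3
Tick 4: [PARSE:-, VALIDATE:P3(v=3,ok=T), TRANSFORM:P2(v=0,ok=F), EMIT:P1(v=0,ok=F)] out:-; in:-
Tick 5: [PARSE:P4(v=8,ok=F), VALIDATE:-, TRANSFORM:P3(v=9,ok=T), EMIT:P2(v=0,ok=F)] out:P1(v=0); in:P4
Tick 6: [PARSE:-, VALIDATE:P4(v=8,ok=F), TRANSFORM:-, EMIT:P3(v=9,ok=T)] out:P2(v=0); in:-
At end of tick 6: ['-', 'P4', '-', 'P3']

Answer: - P4 - P3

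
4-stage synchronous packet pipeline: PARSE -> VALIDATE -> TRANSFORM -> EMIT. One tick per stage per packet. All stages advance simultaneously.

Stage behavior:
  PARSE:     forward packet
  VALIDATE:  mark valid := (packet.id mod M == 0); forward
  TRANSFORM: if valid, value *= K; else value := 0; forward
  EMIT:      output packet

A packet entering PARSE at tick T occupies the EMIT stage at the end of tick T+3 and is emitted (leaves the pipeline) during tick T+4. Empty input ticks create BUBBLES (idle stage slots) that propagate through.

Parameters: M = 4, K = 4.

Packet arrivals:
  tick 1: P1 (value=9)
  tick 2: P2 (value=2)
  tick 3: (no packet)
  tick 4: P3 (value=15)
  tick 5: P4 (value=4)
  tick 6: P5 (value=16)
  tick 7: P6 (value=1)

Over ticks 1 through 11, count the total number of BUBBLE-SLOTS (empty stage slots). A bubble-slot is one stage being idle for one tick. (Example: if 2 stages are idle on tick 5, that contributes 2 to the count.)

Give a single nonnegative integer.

Tick 1: [PARSE:P1(v=9,ok=F), VALIDATE:-, TRANSFORM:-, EMIT:-] out:-; bubbles=3
Tick 2: [PARSE:P2(v=2,ok=F), VALIDATE:P1(v=9,ok=F), TRANSFORM:-, EMIT:-] out:-; bubbles=2
Tick 3: [PARSE:-, VALIDATE:P2(v=2,ok=F), TRANSFORM:P1(v=0,ok=F), EMIT:-] out:-; bubbles=2
Tick 4: [PARSE:P3(v=15,ok=F), VALIDATE:-, TRANSFORM:P2(v=0,ok=F), EMIT:P1(v=0,ok=F)] out:-; bubbles=1
Tick 5: [PARSE:P4(v=4,ok=F), VALIDATE:P3(v=15,ok=F), TRANSFORM:-, EMIT:P2(v=0,ok=F)] out:P1(v=0); bubbles=1
Tick 6: [PARSE:P5(v=16,ok=F), VALIDATE:P4(v=4,ok=T), TRANSFORM:P3(v=0,ok=F), EMIT:-] out:P2(v=0); bubbles=1
Tick 7: [PARSE:P6(v=1,ok=F), VALIDATE:P5(v=16,ok=F), TRANSFORM:P4(v=16,ok=T), EMIT:P3(v=0,ok=F)] out:-; bubbles=0
Tick 8: [PARSE:-, VALIDATE:P6(v=1,ok=F), TRANSFORM:P5(v=0,ok=F), EMIT:P4(v=16,ok=T)] out:P3(v=0); bubbles=1
Tick 9: [PARSE:-, VALIDATE:-, TRANSFORM:P6(v=0,ok=F), EMIT:P5(v=0,ok=F)] out:P4(v=16); bubbles=2
Tick 10: [PARSE:-, VALIDATE:-, TRANSFORM:-, EMIT:P6(v=0,ok=F)] out:P5(v=0); bubbles=3
Tick 11: [PARSE:-, VALIDATE:-, TRANSFORM:-, EMIT:-] out:P6(v=0); bubbles=4
Total bubble-slots: 20

Answer: 20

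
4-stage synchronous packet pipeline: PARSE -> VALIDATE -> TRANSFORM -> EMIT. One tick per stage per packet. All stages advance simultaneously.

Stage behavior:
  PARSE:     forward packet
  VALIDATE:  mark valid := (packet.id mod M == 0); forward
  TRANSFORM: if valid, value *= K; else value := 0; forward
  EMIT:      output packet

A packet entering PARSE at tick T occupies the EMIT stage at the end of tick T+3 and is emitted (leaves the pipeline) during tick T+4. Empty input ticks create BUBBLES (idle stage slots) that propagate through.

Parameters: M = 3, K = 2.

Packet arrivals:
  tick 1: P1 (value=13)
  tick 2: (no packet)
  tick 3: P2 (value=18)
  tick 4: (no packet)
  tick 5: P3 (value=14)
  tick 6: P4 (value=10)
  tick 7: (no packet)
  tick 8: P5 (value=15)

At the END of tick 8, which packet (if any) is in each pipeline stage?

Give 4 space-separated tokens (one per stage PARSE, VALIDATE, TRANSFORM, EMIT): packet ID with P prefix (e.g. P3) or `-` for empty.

Answer: P5 - P4 P3

Derivation:
Tick 1: [PARSE:P1(v=13,ok=F), VALIDATE:-, TRANSFORM:-, EMIT:-] out:-; in:P1
Tick 2: [PARSE:-, VALIDATE:P1(v=13,ok=F), TRANSFORM:-, EMIT:-] out:-; in:-
Tick 3: [PARSE:P2(v=18,ok=F), VALIDATE:-, TRANSFORM:P1(v=0,ok=F), EMIT:-] out:-; in:P2
Tick 4: [PARSE:-, VALIDATE:P2(v=18,ok=F), TRANSFORM:-, EMIT:P1(v=0,ok=F)] out:-; in:-
Tick 5: [PARSE:P3(v=14,ok=F), VALIDATE:-, TRANSFORM:P2(v=0,ok=F), EMIT:-] out:P1(v=0); in:P3
Tick 6: [PARSE:P4(v=10,ok=F), VALIDATE:P3(v=14,ok=T), TRANSFORM:-, EMIT:P2(v=0,ok=F)] out:-; in:P4
Tick 7: [PARSE:-, VALIDATE:P4(v=10,ok=F), TRANSFORM:P3(v=28,ok=T), EMIT:-] out:P2(v=0); in:-
Tick 8: [PARSE:P5(v=15,ok=F), VALIDATE:-, TRANSFORM:P4(v=0,ok=F), EMIT:P3(v=28,ok=T)] out:-; in:P5
At end of tick 8: ['P5', '-', 'P4', 'P3']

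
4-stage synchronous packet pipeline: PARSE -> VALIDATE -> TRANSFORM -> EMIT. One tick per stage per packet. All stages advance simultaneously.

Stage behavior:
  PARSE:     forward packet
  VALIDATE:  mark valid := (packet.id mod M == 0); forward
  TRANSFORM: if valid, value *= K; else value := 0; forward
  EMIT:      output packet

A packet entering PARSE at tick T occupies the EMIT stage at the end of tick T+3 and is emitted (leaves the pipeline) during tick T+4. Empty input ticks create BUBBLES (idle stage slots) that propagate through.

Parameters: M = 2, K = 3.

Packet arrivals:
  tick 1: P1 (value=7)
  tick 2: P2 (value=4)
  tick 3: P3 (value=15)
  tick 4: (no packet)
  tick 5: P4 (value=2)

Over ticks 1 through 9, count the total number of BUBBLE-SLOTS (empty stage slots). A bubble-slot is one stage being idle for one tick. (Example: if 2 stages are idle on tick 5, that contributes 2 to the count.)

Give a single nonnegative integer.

Tick 1: [PARSE:P1(v=7,ok=F), VALIDATE:-, TRANSFORM:-, EMIT:-] out:-; bubbles=3
Tick 2: [PARSE:P2(v=4,ok=F), VALIDATE:P1(v=7,ok=F), TRANSFORM:-, EMIT:-] out:-; bubbles=2
Tick 3: [PARSE:P3(v=15,ok=F), VALIDATE:P2(v=4,ok=T), TRANSFORM:P1(v=0,ok=F), EMIT:-] out:-; bubbles=1
Tick 4: [PARSE:-, VALIDATE:P3(v=15,ok=F), TRANSFORM:P2(v=12,ok=T), EMIT:P1(v=0,ok=F)] out:-; bubbles=1
Tick 5: [PARSE:P4(v=2,ok=F), VALIDATE:-, TRANSFORM:P3(v=0,ok=F), EMIT:P2(v=12,ok=T)] out:P1(v=0); bubbles=1
Tick 6: [PARSE:-, VALIDATE:P4(v=2,ok=T), TRANSFORM:-, EMIT:P3(v=0,ok=F)] out:P2(v=12); bubbles=2
Tick 7: [PARSE:-, VALIDATE:-, TRANSFORM:P4(v=6,ok=T), EMIT:-] out:P3(v=0); bubbles=3
Tick 8: [PARSE:-, VALIDATE:-, TRANSFORM:-, EMIT:P4(v=6,ok=T)] out:-; bubbles=3
Tick 9: [PARSE:-, VALIDATE:-, TRANSFORM:-, EMIT:-] out:P4(v=6); bubbles=4
Total bubble-slots: 20

Answer: 20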